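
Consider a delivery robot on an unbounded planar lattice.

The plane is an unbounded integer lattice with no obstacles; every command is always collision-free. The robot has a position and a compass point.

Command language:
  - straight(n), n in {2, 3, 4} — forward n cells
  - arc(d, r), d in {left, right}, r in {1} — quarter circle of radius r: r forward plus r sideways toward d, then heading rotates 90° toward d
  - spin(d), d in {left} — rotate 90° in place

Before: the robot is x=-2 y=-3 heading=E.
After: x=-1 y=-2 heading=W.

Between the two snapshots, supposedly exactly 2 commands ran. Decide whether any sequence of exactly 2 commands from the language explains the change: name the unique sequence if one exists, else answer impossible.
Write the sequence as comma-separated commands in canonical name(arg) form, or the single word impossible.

key: position moved to (-1,-2) AND the heading swung to W — translation plus rotation needed
t0: x=-2 y=-3 heading=E
t=1 arc(left, 1) ⇒ x=-1 y=-2 heading=N
t=2 spin(left) ⇒ x=-1 y=-2 heading=W
all 36 alternatives checked — unique.

arc(left, 1), spin(left)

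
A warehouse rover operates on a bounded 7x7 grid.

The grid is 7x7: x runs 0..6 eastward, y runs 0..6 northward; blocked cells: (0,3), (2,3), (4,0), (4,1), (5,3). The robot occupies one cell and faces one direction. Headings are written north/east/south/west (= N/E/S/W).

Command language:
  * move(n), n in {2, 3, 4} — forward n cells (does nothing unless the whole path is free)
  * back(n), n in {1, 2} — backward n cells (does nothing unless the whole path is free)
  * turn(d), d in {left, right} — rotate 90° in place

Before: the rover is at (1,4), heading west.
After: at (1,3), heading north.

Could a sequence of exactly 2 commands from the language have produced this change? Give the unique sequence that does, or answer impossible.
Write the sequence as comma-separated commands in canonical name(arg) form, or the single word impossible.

turn(right), back(1)

key: cell and facing (now N) both changed — the 2 commands mix motion and turning
from: at (1,4), heading west
[1] after turn(right): at (1,4), heading north
[2] after back(1): at (1,3), heading north
all 49 alternatives checked — unique.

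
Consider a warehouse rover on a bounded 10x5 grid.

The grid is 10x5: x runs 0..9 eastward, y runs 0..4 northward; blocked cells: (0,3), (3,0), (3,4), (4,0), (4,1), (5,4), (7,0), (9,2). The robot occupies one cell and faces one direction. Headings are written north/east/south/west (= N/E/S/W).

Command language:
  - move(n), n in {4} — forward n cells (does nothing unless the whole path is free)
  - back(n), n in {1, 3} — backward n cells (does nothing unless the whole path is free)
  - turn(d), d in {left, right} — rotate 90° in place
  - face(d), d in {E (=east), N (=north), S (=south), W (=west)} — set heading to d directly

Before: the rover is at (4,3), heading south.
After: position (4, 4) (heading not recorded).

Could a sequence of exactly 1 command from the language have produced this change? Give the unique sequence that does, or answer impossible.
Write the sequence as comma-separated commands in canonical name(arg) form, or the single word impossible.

t0: at (4,3), heading south
1. back(1) → at (4,4), heading south
no other 1-command option fits: unique.

back(1)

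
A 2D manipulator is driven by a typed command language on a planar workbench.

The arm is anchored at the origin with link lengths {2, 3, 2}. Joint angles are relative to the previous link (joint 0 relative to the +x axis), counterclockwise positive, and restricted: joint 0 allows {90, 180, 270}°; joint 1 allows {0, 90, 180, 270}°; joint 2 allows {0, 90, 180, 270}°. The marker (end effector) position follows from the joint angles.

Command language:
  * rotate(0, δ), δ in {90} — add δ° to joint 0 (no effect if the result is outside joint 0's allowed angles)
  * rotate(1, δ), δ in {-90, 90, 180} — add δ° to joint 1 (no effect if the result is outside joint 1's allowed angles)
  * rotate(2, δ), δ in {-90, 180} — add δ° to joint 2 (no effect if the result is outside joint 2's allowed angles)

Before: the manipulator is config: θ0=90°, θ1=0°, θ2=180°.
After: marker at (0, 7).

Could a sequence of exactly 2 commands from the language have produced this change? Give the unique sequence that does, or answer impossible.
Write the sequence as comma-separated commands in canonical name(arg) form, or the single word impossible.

rotate(2, -90), rotate(2, -90)

from: config: θ0=90°, θ1=0°, θ2=180°
1. rotate(2, -90) → config: θ0=90°, θ1=0°, θ2=90°
2. rotate(2, -90) → config: θ0=90°, θ1=0°, θ2=0°
uniquely the one of 36 2-step routes that fits.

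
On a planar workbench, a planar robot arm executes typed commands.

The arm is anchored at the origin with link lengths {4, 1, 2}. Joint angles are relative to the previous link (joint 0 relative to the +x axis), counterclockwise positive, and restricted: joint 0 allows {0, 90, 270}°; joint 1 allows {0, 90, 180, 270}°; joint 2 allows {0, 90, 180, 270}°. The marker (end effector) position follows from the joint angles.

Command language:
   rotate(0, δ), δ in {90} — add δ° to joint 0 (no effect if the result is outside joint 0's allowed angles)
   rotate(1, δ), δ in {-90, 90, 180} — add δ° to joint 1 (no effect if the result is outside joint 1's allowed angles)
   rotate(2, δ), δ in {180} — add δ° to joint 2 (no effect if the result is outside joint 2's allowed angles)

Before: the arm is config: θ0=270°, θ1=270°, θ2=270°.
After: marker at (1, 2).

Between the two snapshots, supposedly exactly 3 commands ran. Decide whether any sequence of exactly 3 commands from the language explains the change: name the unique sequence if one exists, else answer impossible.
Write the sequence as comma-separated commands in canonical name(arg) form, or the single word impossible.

rotate(0, 90), rotate(0, 90), rotate(0, 90)

initial: config: θ0=270°, θ1=270°, θ2=270°
t=1 rotate(0, 90) ⇒ config: θ0=0°, θ1=270°, θ2=270°
t=2 rotate(0, 90) ⇒ config: θ0=90°, θ1=270°, θ2=270°
t=3 rotate(0, 90) ⇒ config: θ0=90°, θ1=270°, θ2=270°
no rival 3-sequence matches.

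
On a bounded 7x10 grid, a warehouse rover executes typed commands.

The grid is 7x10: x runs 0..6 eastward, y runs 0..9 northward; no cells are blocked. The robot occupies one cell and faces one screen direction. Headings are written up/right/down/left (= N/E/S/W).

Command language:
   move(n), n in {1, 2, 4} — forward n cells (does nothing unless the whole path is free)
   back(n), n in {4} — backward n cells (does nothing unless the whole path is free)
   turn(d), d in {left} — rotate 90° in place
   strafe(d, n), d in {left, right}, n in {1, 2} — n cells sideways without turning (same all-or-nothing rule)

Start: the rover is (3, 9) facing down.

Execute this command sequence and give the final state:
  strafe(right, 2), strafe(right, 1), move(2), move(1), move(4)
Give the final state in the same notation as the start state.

(0, 2) facing down

t0: (3, 9) facing down
[1] after strafe(right, 2): (1, 9) facing down
[2] after strafe(right, 1): (0, 9) facing down
[3] after move(2): (0, 7) facing down
[4] after move(1): (0, 6) facing down
[5] after move(4): (0, 2) facing down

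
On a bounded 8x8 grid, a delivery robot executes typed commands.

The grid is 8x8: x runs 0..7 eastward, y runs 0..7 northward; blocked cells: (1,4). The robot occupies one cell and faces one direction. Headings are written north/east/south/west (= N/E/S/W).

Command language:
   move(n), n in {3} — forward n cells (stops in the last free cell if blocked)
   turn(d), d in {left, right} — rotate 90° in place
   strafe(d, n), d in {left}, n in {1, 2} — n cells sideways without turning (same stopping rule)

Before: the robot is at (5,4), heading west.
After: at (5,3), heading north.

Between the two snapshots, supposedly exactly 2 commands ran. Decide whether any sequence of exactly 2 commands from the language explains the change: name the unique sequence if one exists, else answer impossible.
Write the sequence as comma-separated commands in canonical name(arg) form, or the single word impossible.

key: position moved to (5,3) AND the heading swung to N — translation plus rotation needed
begin: at (5,4), heading west
[1] after strafe(left, 1): at (5,3), heading west
[2] after turn(right): at (5,3), heading north
uniquely the one of 25 2-step routes that fits.

strafe(left, 1), turn(right)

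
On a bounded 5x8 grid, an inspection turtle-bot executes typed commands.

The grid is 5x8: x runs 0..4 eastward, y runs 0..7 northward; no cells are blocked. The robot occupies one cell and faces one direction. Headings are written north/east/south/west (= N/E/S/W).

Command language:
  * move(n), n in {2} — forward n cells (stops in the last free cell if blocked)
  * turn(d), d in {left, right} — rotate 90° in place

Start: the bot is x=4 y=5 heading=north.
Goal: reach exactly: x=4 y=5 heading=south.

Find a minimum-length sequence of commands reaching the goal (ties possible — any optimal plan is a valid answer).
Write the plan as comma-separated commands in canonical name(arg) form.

turn(right), turn(right)

t0: x=4 y=5 heading=north
1. turn(right) → x=4 y=5 heading=east
2. turn(right) → x=4 y=5 heading=south
minimal: 2 command(s), checked below 2.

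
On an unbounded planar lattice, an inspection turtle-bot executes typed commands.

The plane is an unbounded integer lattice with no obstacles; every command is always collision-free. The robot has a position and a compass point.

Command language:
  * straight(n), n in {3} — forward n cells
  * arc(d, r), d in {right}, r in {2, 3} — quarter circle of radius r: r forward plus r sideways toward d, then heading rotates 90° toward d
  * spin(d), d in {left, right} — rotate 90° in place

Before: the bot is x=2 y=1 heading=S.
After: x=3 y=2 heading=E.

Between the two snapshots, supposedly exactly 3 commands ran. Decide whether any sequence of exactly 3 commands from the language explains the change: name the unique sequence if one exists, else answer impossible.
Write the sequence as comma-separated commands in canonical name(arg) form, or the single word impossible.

arc(right, 2), spin(right), arc(right, 3)

key: order matters: swapping arc(right, 2) and arc(right, 3) lands elsewhere
begin: x=2 y=1 heading=S
step 1 (arc(right, 2)): x=0 y=-1 heading=W
step 2 (spin(right)): x=0 y=-1 heading=N
step 3 (arc(right, 3)): x=3 y=2 heading=E
uniquely the one of 125 3-step routes that fits.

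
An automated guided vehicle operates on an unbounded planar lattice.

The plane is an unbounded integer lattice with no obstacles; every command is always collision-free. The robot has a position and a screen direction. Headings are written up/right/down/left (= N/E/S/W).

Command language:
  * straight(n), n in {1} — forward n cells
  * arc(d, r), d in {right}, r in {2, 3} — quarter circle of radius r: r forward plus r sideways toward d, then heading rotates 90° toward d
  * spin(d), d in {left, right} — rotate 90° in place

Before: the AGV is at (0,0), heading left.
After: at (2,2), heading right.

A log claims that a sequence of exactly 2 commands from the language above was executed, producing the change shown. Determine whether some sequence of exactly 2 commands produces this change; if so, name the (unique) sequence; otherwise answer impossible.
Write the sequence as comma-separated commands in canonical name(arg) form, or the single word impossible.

key: position moved to (2,2) AND the heading swung to E — translation plus rotation needed
begin: at (0,0), heading left
t=1 spin(right) ⇒ at (0,0), heading up
t=2 arc(right, 2) ⇒ at (2,2), heading right
no other 2-command option fits: unique.

spin(right), arc(right, 2)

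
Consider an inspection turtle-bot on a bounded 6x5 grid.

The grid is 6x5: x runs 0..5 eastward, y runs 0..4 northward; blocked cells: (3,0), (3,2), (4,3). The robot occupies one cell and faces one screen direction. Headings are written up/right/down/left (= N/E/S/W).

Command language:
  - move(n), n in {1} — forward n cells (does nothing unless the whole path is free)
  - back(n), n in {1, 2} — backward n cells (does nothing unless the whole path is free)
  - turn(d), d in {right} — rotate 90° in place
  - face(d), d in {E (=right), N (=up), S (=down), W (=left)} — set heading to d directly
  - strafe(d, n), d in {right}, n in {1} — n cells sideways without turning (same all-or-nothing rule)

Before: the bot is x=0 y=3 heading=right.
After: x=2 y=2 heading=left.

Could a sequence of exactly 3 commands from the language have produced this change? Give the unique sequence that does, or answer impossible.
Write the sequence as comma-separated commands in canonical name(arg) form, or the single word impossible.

strafe(right, 1), face(W), back(2)

key: cell and facing (now W) both changed — the 3 commands mix motion and turning
from: x=0 y=3 heading=right
t=1 strafe(right, 1) ⇒ x=0 y=2 heading=right
t=2 face(W) ⇒ x=0 y=2 heading=left
t=3 back(2) ⇒ x=2 y=2 heading=left
no rival 3-sequence matches.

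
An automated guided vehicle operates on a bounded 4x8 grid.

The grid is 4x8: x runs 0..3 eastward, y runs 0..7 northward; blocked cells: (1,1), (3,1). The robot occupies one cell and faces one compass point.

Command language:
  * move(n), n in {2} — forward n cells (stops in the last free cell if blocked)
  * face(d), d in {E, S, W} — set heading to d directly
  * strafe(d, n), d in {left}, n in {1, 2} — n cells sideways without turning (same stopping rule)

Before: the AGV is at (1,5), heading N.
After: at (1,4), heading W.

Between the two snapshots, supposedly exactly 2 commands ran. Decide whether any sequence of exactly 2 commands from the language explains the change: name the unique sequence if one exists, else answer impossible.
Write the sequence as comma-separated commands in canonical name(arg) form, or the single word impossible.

key: position moved to (1,4) AND the heading swung to W — translation plus rotation needed
start: at (1,5), heading N
[1] after face(W): at (1,5), heading W
[2] after strafe(left, 1): at (1,4), heading W
no rival 2-sequence matches.

face(W), strafe(left, 1)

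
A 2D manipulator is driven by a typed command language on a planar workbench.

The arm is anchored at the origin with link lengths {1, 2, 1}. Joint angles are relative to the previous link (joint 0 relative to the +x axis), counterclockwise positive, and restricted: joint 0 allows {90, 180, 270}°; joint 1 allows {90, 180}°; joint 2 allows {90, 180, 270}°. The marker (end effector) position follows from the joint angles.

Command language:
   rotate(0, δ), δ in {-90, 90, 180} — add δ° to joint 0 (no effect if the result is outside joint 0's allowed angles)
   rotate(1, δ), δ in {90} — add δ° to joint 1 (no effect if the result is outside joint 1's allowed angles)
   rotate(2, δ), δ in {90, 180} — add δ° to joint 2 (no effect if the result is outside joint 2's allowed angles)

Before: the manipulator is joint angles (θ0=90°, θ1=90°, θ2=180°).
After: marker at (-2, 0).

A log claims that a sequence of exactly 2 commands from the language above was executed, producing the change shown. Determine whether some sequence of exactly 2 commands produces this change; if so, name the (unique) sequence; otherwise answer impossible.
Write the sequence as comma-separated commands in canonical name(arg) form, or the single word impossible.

key: running rotate(2, 180) before rotate(2, 90) would end elsewhere — order is forced
t0: joint angles (θ0=90°, θ1=90°, θ2=180°)
t=1 rotate(2, 90) ⇒ joint angles (θ0=90°, θ1=90°, θ2=270°)
t=2 rotate(2, 180) ⇒ joint angles (θ0=90°, θ1=90°, θ2=90°)
all 36 alternatives checked — unique.

rotate(2, 90), rotate(2, 180)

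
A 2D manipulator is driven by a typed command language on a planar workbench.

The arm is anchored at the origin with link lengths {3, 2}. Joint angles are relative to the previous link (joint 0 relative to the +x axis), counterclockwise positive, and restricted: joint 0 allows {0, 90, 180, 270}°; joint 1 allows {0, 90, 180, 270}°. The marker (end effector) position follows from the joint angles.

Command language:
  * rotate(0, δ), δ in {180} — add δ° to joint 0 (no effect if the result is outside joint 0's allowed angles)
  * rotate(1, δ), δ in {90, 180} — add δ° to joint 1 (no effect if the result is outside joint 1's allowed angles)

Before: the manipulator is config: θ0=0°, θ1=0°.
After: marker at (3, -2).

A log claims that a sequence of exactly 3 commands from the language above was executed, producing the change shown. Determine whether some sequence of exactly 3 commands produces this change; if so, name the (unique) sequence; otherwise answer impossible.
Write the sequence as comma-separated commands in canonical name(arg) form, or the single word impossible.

rotate(1, 90), rotate(1, 90), rotate(1, 90)

t0: config: θ0=0°, θ1=0°
step 1 (rotate(1, 90)): config: θ0=0°, θ1=90°
step 2 (rotate(1, 90)): config: θ0=0°, θ1=180°
step 3 (rotate(1, 90)): config: θ0=0°, θ1=270°
no rival 3-sequence matches.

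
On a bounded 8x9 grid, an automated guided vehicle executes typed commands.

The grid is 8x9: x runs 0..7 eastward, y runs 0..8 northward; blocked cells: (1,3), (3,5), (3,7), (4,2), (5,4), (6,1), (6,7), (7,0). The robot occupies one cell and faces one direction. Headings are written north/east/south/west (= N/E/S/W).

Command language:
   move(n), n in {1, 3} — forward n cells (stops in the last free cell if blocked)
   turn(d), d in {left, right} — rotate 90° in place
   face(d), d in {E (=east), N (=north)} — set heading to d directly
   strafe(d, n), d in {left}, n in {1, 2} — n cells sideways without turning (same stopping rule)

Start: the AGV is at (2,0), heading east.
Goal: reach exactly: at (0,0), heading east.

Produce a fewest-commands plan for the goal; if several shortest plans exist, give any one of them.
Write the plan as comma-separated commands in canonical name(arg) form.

t0: at (2,0), heading east
1. turn(left) → at (2,0), heading north
2. strafe(left, 2) → at (0,0), heading north
3. face(E) → at (0,0), heading east
nothing shorter than 3 reaches the goal.

turn(left), strafe(left, 2), face(E)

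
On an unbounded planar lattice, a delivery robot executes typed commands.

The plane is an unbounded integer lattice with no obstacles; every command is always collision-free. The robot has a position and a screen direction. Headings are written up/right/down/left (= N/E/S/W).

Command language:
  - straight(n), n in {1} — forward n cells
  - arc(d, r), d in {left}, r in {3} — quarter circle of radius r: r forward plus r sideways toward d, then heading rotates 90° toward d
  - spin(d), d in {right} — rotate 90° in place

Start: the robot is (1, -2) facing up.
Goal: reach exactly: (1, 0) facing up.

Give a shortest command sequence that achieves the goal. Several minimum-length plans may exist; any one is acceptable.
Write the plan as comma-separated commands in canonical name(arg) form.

from: (1, -2) facing up
step 1 (straight(1)): (1, -1) facing up
step 2 (straight(1)): (1, 0) facing up
nothing shorter than 2 reaches the goal.

straight(1), straight(1)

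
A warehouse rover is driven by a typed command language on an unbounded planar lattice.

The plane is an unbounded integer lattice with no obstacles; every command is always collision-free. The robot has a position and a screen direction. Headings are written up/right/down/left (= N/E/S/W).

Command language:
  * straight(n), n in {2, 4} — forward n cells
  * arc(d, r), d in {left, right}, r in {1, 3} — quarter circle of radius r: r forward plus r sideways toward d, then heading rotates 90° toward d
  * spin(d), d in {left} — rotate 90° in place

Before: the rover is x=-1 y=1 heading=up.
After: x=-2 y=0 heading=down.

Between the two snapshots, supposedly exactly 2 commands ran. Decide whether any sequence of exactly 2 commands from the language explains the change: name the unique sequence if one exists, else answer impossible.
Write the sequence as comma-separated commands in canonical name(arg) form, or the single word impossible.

spin(left), arc(left, 1)

key: running arc(left, 1) before spin(left) would end elsewhere — order is forced
t0: x=-1 y=1 heading=up
1. spin(left) → x=-1 y=1 heading=left
2. arc(left, 1) → x=-2 y=0 heading=down
all 49 alternatives checked — unique.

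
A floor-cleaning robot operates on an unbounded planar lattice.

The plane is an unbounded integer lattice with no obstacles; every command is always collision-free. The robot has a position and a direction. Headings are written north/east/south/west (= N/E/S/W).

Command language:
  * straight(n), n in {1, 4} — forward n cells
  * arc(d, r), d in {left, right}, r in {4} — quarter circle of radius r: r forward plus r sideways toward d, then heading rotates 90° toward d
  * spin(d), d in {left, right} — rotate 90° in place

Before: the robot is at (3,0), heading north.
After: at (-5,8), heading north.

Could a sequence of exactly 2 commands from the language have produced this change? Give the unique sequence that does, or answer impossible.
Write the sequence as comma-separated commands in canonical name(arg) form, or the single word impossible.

arc(left, 4), arc(right, 4)

key: running arc(right, 4) before arc(left, 4) would end elsewhere — order is forced
initial: at (3,0), heading north
[1] after arc(left, 4): at (-1,4), heading west
[2] after arc(right, 4): at (-5,8), heading north
no other 2-command option fits: unique.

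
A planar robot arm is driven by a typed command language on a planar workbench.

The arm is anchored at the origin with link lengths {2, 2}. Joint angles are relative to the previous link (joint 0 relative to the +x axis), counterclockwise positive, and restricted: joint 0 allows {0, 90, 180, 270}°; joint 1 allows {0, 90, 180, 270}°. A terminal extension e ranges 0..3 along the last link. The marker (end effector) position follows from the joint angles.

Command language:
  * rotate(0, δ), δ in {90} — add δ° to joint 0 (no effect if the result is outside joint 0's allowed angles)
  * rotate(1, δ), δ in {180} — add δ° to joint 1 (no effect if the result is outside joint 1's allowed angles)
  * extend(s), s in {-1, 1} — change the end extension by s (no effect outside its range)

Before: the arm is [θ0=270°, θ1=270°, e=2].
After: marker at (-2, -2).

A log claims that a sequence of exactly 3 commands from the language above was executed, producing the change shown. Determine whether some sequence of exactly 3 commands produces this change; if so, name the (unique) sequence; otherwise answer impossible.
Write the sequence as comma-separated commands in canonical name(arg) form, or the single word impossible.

extend(-1), extend(-1), extend(-1)

from: [θ0=270°, θ1=270°, e=2]
[1] after extend(-1): [θ0=270°, θ1=270°, e=1]
[2] after extend(-1): [θ0=270°, θ1=270°, e=0]
[3] after extend(-1): [θ0=270°, θ1=270°, e=0]
no rival 3-sequence matches.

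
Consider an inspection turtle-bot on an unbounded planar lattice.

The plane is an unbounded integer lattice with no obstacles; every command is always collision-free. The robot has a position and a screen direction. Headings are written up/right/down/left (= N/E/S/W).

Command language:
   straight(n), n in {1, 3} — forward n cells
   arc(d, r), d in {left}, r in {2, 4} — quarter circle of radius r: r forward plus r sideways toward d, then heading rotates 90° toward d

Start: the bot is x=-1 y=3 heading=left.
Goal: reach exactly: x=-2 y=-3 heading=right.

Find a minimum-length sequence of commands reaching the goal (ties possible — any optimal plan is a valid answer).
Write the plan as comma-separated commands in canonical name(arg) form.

initial: x=-1 y=3 heading=left
step 1 (straight(3)): x=-4 y=3 heading=left
step 2 (arc(left, 2)): x=-6 y=1 heading=down
step 3 (arc(left, 4)): x=-2 y=-3 heading=right
minimal: 3 command(s), checked below 3.

straight(3), arc(left, 2), arc(left, 4)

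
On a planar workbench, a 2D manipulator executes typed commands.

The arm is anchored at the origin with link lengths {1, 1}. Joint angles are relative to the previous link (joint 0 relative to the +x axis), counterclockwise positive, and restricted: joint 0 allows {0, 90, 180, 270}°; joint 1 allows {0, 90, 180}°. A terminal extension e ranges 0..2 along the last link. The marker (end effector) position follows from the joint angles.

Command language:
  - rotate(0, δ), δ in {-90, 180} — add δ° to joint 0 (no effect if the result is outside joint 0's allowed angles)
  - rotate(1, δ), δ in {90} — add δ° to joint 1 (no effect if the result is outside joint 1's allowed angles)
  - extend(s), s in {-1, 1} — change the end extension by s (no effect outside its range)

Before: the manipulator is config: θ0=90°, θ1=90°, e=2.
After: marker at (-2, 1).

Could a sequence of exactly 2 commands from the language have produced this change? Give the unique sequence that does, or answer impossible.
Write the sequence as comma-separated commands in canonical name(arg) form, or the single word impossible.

extend(1), extend(-1)

key: running extend(-1) before extend(1) would end elsewhere — order is forced
start: config: θ0=90°, θ1=90°, e=2
1. extend(1) → config: θ0=90°, θ1=90°, e=2
2. extend(-1) → config: θ0=90°, θ1=90°, e=1
no other 2-command option fits: unique.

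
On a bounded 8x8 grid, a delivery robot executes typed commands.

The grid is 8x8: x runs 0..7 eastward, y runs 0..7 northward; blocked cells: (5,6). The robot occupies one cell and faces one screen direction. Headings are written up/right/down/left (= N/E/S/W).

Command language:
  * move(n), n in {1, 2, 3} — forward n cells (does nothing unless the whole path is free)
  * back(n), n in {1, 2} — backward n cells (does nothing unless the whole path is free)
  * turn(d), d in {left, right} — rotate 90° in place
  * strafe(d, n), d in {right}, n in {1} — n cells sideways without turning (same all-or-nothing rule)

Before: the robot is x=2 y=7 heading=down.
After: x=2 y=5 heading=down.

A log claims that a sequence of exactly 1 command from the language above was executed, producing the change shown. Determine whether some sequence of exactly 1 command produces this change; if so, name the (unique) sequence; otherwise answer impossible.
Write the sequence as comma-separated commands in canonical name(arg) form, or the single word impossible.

move(2)

key: heading stays S — the single command does not turn
start: x=2 y=7 heading=down
t=1 move(2) ⇒ x=2 y=5 heading=down
uniquely the one of 8 1-step routes that fits.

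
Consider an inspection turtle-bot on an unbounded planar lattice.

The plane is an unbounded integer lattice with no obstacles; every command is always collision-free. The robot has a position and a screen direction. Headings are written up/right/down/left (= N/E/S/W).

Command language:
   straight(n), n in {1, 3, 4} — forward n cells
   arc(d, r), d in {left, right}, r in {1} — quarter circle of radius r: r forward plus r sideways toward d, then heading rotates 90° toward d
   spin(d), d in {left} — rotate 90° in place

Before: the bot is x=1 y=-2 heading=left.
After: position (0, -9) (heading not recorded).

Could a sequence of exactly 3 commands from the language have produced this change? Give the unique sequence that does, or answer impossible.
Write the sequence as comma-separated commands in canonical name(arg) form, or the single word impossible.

arc(left, 1), straight(3), straight(3)

key: order matters: swapping arc(left, 1) and straight(3) lands elsewhere
start: x=1 y=-2 heading=left
1. arc(left, 1) → x=0 y=-3 heading=down
2. straight(3) → x=0 y=-6 heading=down
3. straight(3) → x=0 y=-9 heading=down
uniquely the one of 216 3-step routes that fits.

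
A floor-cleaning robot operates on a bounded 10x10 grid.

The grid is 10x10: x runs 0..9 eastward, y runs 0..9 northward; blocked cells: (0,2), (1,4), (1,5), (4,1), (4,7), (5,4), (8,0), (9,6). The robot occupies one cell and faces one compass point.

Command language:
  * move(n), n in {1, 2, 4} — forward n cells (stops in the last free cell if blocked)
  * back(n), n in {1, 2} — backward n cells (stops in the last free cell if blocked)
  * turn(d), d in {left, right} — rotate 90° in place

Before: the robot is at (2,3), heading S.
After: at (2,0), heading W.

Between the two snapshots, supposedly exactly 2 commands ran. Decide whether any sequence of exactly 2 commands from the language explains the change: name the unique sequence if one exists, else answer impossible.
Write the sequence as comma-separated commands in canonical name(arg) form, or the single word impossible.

move(4), turn(right)

key: cell and facing (now W) both changed — the 2 commands mix motion and turning
initial: at (2,3), heading S
step 1 (move(4)): at (2,0), heading S
step 2 (turn(right)): at (2,0), heading W
no rival 2-sequence matches.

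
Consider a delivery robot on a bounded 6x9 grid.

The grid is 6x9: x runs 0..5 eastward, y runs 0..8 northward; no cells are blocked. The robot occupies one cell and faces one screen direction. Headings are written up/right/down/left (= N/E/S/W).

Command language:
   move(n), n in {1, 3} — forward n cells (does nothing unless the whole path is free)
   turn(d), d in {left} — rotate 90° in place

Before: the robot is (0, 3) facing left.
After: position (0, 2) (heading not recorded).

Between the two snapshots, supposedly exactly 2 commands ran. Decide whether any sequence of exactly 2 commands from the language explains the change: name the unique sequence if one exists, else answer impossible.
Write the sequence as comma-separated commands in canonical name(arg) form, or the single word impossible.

turn(left), move(1)

key: order matters: swapping turn(left) and move(1) lands elsewhere
from: (0, 3) facing left
1. turn(left) → (0, 3) facing down
2. move(1) → (0, 2) facing down
uniquely the one of 9 2-step routes that fits.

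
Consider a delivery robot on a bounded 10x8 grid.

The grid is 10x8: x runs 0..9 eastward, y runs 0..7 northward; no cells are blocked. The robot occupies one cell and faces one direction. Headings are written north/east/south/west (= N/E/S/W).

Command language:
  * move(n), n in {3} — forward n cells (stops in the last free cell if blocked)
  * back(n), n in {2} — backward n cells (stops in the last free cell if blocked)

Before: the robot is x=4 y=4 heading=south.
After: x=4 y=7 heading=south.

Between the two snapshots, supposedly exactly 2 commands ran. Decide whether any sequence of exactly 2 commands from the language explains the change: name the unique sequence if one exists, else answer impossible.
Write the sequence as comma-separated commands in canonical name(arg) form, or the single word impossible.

key: heading stays S — no command in the sequence turns
start: x=4 y=4 heading=south
1. back(2) → x=4 y=6 heading=south
2. back(2) → x=4 y=7 heading=south
no rival 2-sequence matches.

back(2), back(2)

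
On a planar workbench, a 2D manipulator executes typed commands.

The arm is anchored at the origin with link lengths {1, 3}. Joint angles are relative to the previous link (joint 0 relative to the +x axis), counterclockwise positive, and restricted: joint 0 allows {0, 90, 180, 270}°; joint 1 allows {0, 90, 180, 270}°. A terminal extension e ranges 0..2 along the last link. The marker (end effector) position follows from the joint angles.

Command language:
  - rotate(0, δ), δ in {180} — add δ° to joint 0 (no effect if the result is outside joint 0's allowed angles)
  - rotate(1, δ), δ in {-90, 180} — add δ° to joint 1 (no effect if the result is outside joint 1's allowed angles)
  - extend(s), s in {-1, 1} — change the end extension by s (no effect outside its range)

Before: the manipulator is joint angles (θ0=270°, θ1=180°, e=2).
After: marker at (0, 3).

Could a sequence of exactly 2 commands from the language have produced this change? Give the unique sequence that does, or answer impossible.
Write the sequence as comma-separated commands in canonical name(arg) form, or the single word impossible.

key: running extend(-1) before extend(1) would end elsewhere — order is forced
from: joint angles (θ0=270°, θ1=180°, e=2)
1. extend(1) → joint angles (θ0=270°, θ1=180°, e=2)
2. extend(-1) → joint angles (θ0=270°, θ1=180°, e=1)
uniquely the one of 25 2-step routes that fits.

extend(1), extend(-1)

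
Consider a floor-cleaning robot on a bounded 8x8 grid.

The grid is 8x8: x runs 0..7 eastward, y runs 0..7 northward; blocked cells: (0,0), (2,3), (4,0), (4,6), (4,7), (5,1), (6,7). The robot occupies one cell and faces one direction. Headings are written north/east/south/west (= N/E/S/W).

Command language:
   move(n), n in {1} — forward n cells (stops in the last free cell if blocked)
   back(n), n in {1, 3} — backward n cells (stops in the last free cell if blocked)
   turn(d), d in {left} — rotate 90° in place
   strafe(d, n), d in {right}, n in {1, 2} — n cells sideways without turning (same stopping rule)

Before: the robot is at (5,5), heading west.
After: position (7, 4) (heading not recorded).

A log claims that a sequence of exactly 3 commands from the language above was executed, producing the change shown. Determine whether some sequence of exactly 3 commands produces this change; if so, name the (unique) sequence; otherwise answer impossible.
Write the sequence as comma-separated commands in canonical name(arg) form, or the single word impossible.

back(3), turn(left), move(1)

key: running move(1) before back(3) would end elsewhere — order is forced
begin: at (5,5), heading west
1. back(3) → at (7,5), heading west
2. turn(left) → at (7,5), heading south
3. move(1) → at (7,4), heading south
uniquely the one of 216 3-step routes that fits.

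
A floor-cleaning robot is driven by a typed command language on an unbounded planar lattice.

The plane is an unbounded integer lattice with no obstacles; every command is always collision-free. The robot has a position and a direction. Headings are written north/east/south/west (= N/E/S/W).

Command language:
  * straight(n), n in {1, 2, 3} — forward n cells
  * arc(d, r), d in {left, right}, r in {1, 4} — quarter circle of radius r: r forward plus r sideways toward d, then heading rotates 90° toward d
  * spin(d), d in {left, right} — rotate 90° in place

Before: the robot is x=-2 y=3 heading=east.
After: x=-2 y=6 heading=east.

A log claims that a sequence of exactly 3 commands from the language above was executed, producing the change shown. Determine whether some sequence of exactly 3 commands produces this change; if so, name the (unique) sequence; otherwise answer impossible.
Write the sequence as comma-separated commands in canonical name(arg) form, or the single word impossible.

spin(left), straight(3), spin(right)

key: heading stays E — rotations cancel among the 3 commands
initial: x=-2 y=3 heading=east
1. spin(left) → x=-2 y=3 heading=north
2. straight(3) → x=-2 y=6 heading=north
3. spin(right) → x=-2 y=6 heading=east
uniquely the one of 729 3-step routes that fits.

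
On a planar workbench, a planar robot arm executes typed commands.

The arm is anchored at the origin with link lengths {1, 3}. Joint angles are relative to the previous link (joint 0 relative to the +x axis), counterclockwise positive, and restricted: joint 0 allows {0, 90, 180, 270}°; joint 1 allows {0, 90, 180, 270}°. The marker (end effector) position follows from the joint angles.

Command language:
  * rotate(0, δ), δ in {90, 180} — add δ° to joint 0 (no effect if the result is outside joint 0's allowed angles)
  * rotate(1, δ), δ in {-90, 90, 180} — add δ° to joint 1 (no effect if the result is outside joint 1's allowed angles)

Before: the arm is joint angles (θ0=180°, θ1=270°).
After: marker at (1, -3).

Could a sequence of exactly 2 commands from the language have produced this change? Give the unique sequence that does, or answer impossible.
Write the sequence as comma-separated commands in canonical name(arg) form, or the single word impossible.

rotate(0, 90), rotate(0, 90)

start: joint angles (θ0=180°, θ1=270°)
[1] after rotate(0, 90): joint angles (θ0=270°, θ1=270°)
[2] after rotate(0, 90): joint angles (θ0=0°, θ1=270°)
no other 2-command option fits: unique.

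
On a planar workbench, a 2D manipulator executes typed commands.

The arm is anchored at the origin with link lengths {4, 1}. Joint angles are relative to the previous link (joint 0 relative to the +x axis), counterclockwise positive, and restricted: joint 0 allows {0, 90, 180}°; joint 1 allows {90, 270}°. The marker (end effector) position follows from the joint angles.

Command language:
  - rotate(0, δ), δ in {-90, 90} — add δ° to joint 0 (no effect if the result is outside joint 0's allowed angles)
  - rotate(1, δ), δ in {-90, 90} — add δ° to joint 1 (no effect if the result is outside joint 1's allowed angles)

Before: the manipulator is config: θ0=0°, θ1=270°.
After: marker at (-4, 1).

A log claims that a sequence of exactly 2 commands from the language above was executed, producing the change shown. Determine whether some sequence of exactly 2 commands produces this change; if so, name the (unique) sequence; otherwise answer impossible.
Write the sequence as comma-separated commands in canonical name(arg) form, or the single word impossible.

start: config: θ0=0°, θ1=270°
step 1 (rotate(0, 90)): config: θ0=90°, θ1=270°
step 2 (rotate(0, 90)): config: θ0=180°, θ1=270°
no other 2-command option fits: unique.

rotate(0, 90), rotate(0, 90)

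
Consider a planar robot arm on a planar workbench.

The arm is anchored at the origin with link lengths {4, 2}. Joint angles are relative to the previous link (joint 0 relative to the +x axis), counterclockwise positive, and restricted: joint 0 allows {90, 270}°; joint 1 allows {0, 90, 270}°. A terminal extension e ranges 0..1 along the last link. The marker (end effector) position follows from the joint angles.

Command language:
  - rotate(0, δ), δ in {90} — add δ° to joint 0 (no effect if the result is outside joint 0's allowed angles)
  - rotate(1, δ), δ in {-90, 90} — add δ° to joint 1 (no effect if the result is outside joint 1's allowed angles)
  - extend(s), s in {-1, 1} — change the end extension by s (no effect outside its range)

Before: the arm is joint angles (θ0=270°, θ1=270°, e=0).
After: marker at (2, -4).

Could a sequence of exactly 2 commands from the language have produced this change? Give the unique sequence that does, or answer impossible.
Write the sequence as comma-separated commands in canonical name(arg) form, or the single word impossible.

rotate(1, 90), rotate(1, 90)

initial: joint angles (θ0=270°, θ1=270°, e=0)
1. rotate(1, 90) → joint angles (θ0=270°, θ1=0°, e=0)
2. rotate(1, 90) → joint angles (θ0=270°, θ1=90°, e=0)
uniquely the one of 25 2-step routes that fits.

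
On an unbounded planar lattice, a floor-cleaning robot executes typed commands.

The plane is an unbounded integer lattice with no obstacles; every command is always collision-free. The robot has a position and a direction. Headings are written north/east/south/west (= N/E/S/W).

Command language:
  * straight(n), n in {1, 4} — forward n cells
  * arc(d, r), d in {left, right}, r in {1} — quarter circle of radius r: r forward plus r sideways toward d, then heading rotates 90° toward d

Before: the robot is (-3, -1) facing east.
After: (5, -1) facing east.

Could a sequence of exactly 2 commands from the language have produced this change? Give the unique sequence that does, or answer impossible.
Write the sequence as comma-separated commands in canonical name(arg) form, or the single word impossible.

straight(4), straight(4)

key: heading stays E — no command in the sequence turns
from: (-3, -1) facing east
1. straight(4) → (1, -1) facing east
2. straight(4) → (5, -1) facing east
no rival 2-sequence matches.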